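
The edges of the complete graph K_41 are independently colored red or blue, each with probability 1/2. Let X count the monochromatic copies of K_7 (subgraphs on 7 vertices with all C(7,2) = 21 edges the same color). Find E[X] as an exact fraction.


Let X = Σ_S X_S over the C(41, 7) = 22481940 subsets S of size 7, where X_S = 1 if the K_7 on S is monochromatic.
For a fixed S, the K_7 on S has C(7, 2) = 21 edges. P[all 21 edges red] = (1/2)^21, and likewise for blue, so P[monochromatic] = 2·(1/2)^21 = 2^{1 − 21} = 1/1048576.
By linearity of expectation: E[X] = C(41, 7) · 2^{1 − 21} = 22481940 · 1/1048576 = 5620485/262144.
Numerically: E[X] ≈ 21.4404.

E[X] = C(41,7)·2^(1−C(7,2)) = 5620485/262144 ≈ 21.4404.


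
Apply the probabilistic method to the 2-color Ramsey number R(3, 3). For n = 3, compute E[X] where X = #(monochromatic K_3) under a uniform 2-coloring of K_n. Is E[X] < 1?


E[X] = C(3, 3) · 2^{1 − 3} = 1 · 2^{−2} = 1/4.
As a reduced fraction: E[X] = 1/4 ≈ 0.2500.
Is E[X] < 1? YES.
Since E[X] < 1, there exists a 2-coloring of K_{3} with no monochromatic K_3; hence R(3, 3) > 3.

E[X] = 1/4 ≈ 0.2500; E[X] < 1, so R(3, 3) > 3.


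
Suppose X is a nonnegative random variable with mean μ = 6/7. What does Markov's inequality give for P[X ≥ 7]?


μ = E[X] = 6/7, a = 7.
Markov: P[X ≥ 7] ≤ μ/a = (6/7)/7 = 6/49.
Numerically: ≈ 0.122449.
(Since a = 7 > μ = 0.857143, the bound 6/49 is < 1 and informative.)

P[X ≥ 7] ≤ 6/49 ≈ 0.122449.


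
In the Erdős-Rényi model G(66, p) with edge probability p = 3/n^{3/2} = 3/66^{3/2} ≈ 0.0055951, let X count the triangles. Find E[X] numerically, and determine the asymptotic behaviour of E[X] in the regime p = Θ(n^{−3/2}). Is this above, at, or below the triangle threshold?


Number of potential triangles: C(66, 3) = 45760.
Each occurs with probability p³ ≈ (0.0055951)³ ≈ 1.7515238e-07.
By linearity: E[X] = C(66, 3)·p³ ≈ 45760 · 1.7515238e-07 ≈ 0.00801.
Since α = 3/2 > 1, p = c/n^{3/2} = o(1/n) is below the triangle threshold p ~ 1/n. Asymptotically E[X] ~ (c³/6)·n^{3(1−α)} = (3³/6)·n^{-1.5} → 0, so by Markov's inequality G has no triangles w.h.p.

E[X] ≈ 0.00801; in regime p = Θ(1/n^{3/2}) E[X] tends to 0 (below the triangle threshold p ~ 1/n).


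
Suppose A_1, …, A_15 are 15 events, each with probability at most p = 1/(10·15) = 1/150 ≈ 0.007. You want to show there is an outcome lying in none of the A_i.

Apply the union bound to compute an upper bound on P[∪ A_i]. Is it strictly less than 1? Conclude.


Union bound: P[∪_{i=1}^{15} A_i] ≤ Σ_i P[A_i] ≤ 15·p = 15·(1/150) = 1/10.
Numerically: 1/10 ≈ 0.100.
Is 1/10 < 1? YES.
Since P[∪ A_i] ≤ 1/10 < 1, the complement has P[∩ A_i^c] ≥ 1 − 1/10 = 9/10 > 0, so some outcome avoids every A_i.

15·p = 1/10 ≈ 0.100; existence CERTIFIED by the union bound.


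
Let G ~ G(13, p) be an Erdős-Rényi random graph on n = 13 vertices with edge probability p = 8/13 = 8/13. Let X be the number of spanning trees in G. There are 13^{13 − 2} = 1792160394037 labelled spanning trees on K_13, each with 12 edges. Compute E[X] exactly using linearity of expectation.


K_13 has 13^{13 − 2} = 1792160394037 labelled spanning trees.
For each such spanning tree H, let X_H = 1 if all 12 edges of H are present in G. Then P[X_H = 1] = p^{12} = (8/13)^{12} = 68719476736/23298085122481.
Summing the indicators: E[X] = Σ_H E[X_H] = 1792160394037 · p^{12} = 1792160394037 · 68719476736/23298085122481 = 68719476736/13.
Numerically: E[X] ≈ 5.286e+09.

E[X] = 1792160394037 · (8/13)^{12} = 68719476736/13 ≈ 5.286e+09.


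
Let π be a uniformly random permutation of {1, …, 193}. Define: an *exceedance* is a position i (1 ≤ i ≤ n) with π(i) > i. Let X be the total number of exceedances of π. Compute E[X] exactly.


Write X = Σ_{i=1}^{193} X_i, where X_i = 1_{π(i) > i}.
For each fixed i, π(i) is uniform over {1, …, 193} (marginal of a uniform permutation), so P[π(i) > i] = (n − i)/n. Summing: Σ_{i=1}^{193} (n − i)/n = (0 + 1 + … + 192)/193 = 193(193 − 1)/(2·193) = (193 − 1)/2.
Hence E[X] = Σ_{i=1}^{193} (193 − i)/193 = 96 ≈ 96.000.

E[X] = 96 = 96.000.


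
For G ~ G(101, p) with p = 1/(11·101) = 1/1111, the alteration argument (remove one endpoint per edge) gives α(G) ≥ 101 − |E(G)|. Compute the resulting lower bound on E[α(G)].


E[|E(G)|] = C(101, 2)·p = 5050 · (1/1111) = 50/11.
E[α(G)] ≥ n − E[|E(G)|] = 101 − 50/11 = 1061/11.
Numerically: ≈ 96.45455.
(This is only a lower bound; the true E[α(G)] may be larger.)

E[α(G)] ≥ 1061/11 ≈ 96.45455.


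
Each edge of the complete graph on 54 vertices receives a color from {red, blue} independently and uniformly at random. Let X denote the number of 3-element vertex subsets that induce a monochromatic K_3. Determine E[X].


Let X = Σ_S X_S over the C(54, 3) = 24804 subsets S of size 3, where X_S = 1 if the K_3 on S is monochromatic.
For a fixed S, the K_3 on S has C(3, 2) = 3 edges. P[all 3 edges red] = (1/2)^3, and likewise for blue, so P[monochromatic] = 2·(1/2)^3 = 2^{1 − 3} = 1/4.
By linearity: E[X] = C(54, 3) · 2^{1 − 3} = 24804 · 1/4 = 6201.
Numerically: E[X] ≈ 6201.00000.

E[X] = C(54,3)·2^(1−C(3,2)) = 6201 ≈ 6201.00000.


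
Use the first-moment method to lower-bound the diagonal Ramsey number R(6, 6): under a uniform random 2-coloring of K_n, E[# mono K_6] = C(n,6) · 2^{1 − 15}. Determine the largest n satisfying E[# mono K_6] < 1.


We need C(n, 6) · 2^{1 − 15} < 1, i.e. C(n, 6) < 2^{15 − 1} = 16384.
Check values of n near the boundary:
  n = 12: C(12, 6) = 924; 924 < 16384? YES
  n = 13: C(13, 6) = 1716; 1716 < 16384? YES
  n = 14: C(14, 6) = 3003; 3003 < 16384? YES
  n = 15: C(15, 6) = 5005; 5005 < 16384? YES
  n = 16: C(16, 6) = 8008; 8008 < 16384? YES
  n = 17: C(17, 6) = 12376; 12376 < 16384? YES
  n = 18: C(18, 6) = 18564; 18564 < 16384? NO
  n = 19: C(19, 6) = 27132; 27132 < 16384? NO
The largest n with C(n, 6) < 16384 is n = 17 (where E[X] = 1547/2048 ≈ 0.75537). Hence R(6, 6) > 17, i.e. R(6, 6) ≥ 18.

Largest n = 17; hence R(6, 6) > 17.


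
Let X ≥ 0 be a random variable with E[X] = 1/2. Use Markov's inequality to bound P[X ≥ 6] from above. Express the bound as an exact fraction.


μ = E[X] = 1/2, a = 6.
Markov: P[X ≥ 6] ≤ μ/a = (1/2)/6 = 1/12.
Numerically: ≈ 0.083.
(Since a = 6 > μ = 0.500, the bound 1/12 is < 1 and informative.)

P[X ≥ 6] ≤ 1/12 ≈ 0.083.


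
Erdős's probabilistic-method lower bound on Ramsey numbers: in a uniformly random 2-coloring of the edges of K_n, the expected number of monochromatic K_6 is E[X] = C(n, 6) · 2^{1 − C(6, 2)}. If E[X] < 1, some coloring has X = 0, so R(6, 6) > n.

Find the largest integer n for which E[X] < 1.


We need C(n, 6) · 2^{1 − 15} < 1, i.e. C(n, 6) < 2^{15 − 1} = 16384.
Check values of n near the boundary:
  n = 14: C(14, 6) = 3003; 3003 < 16384? YES
  n = 15: C(15, 6) = 5005; 5005 < 16384? YES
  n = 16: C(16, 6) = 8008; 8008 < 16384? YES
  n = 17: C(17, 6) = 12376; 12376 < 16384? YES
  n = 18: C(18, 6) = 18564; 18564 < 16384? NO
  n = 19: C(19, 6) = 27132; 27132 < 16384? NO
The largest n with C(n, 6) < 16384 is n = 17 (where E[X] = 1547/2048 ≈ 0.7554). Hence R(6, 6) > 17, i.e. R(6, 6) ≥ 18.

Largest n = 17; hence R(6, 6) > 17.


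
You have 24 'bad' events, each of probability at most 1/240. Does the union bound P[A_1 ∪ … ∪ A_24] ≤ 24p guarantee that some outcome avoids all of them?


Union bound: P[∪_{i=1}^{24} A_i] ≤ Σ_i P[A_i] ≤ 24·p = 24·(1/240) = 1/10.
Numerically: 1/10 ≈ 0.1000000.
Is 1/10 < 1? YES.
Since P[∪ A_i] ≤ 1/10 < 1, the complement has P[∩ A_i^c] ≥ 1 − 1/10 = 9/10 > 0, so some outcome avoids every A_i.

24·p = 1/10 ≈ 0.1000000; existence CERTIFIED by the union bound.


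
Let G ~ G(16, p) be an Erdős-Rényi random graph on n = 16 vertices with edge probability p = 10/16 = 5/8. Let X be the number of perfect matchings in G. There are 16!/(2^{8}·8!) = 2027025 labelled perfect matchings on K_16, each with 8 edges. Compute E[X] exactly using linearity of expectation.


K_16 has 16!/(2^{8}·8!) = 2027025 labelled perfect matchings.
For each such perfect matching H, let X_H = 1 if all 8 edges of H are present in G. Then P[X_H = 1] = p^{8} = (5/8)^{8} = 390625/16777216.
By linearity: E[X] = Σ_H E[X_H] = 2027025 · p^{8} = 2027025 · 390625/16777216 = 791806640625/16777216.
Numerically: E[X] ≈ 4.72e+04.

E[X] = 2027025 · (5/8)^{8} = 791806640625/16777216 ≈ 4.72e+04.


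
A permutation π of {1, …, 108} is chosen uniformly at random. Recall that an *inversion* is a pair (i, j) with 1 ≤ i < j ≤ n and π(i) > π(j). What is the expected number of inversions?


Write X = Σ X_I over the C(108, 2) = 5778 pairs i < j, with X_I the indicator of one inversion.
There are 5778 indicators.
For each fixed pair i < j, the values π(i) and π(j) are two distinct elements of {1, …, 108} in uniformly random order; by symmetry P[π(i) > π(j)] = 1/2.
By linearity: E[X] = 5778 · (1/2) = C(108, 2) · (1/2) = 5778/2 = 2889 ≈ 2889.0000.

E[X] = 2889 = 2889.0000.


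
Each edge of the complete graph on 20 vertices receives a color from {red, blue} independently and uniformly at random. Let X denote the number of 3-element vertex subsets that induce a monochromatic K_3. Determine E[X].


Let X = Σ_S X_S over the C(20, 3) = 1140 subsets S of size 3, where X_S = 1 if the K_3 on S is monochromatic.
For a fixed S, the K_3 on S has C(3, 2) = 3 edges. P[all 3 edges red] = (1/2)^3, and likewise for blue, so P[monochromatic] = 2·(1/2)^3 = 2^{1 − 3} = 1/4.
By linearity of expectation: E[X] = C(20, 3) · 2^{1 − 3} = 1140 · 1/4 = 285.
Numerically: E[X] ≈ 285.00000.

E[X] = C(20,3)·2^(1−C(3,2)) = 285 ≈ 285.00000.


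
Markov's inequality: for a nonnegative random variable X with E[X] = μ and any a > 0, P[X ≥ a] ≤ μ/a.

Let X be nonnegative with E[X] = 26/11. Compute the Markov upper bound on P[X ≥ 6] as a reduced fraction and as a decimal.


μ = E[X] = 26/11, a = 6.
Markov: P[X ≥ 6] ≤ μ/a = (26/11)/6 = 13/33.
Numerically: ≈ 0.394.
(Since a = 6 > μ = 2.364, the bound 13/33 is < 1 and informative.)

P[X ≥ 6] ≤ 13/33 ≈ 0.394.


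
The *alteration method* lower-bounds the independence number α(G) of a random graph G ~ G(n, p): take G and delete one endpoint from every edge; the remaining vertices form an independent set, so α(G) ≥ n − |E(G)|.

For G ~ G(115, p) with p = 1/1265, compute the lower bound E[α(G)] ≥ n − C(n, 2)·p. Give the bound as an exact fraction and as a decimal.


E[|E(G)|] = C(115, 2)·p = 6555 · (1/1265) = 57/11.
E[α(G)] ≥ n − E[|E(G)|] = 115 − 57/11 = 1208/11.
Numerically: ≈ 109.818182.
(This is only a lower bound; the true E[α(G)] may be larger.)

E[α(G)] ≥ 1208/11 ≈ 109.818182.


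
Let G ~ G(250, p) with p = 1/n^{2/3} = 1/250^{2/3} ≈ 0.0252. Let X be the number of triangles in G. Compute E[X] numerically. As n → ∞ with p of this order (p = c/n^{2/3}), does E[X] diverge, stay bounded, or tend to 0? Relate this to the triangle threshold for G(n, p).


Number of potential triangles: C(250, 3) = 2573000.
Each occurs with probability p³ ≈ (0.0252)³ ≈ 1.60000e-05.
By linearity: E[X] = C(250, 3)·p³ ≈ 2573000 · 1.60000e-05 ≈ 41.168.
Since α = 2/3 < 1, p = c/n^{2/3} ≫ 1/n is above the triangle threshold p ~ 1/n. Asymptotically E[X] ~ (c³/6)·n^{3(1−α)} = (1³/6)·n^{1} → ∞; triangles are abundant w.h.p.

E[X] ≈ 41.168; in regime p = Θ(1/n^{2/3}) E[X] diverges (above the triangle threshold p ~ 1/n).


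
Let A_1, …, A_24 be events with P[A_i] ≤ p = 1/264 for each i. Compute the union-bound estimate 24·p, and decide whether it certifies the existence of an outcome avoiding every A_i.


Union bound: P[∪_{i=1}^{24} A_i] ≤ Σ_i P[A_i] ≤ 24·p = 24·(1/264) = 1/11.
Numerically: 1/11 ≈ 0.0909091.
Is 1/11 < 1? YES.
Since P[∪ A_i] ≤ 1/11 < 1, the complement has P[∩ A_i^c] ≥ 1 − 1/11 = 10/11 > 0, so some outcome avoids every A_i.

24·p = 1/11 ≈ 0.0909091; existence CERTIFIED by the union bound.


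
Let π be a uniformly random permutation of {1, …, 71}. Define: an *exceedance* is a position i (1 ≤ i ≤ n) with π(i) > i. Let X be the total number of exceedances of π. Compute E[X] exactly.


Write X = Σ_{i=1}^{71} X_i, where X_i = 1_{π(i) > i}.
For each fixed i, π(i) is uniform over {1, …, 71} (marginal of a uniform permutation), so P[π(i) > i] = (n − i)/n. Summing: Σ_{i=1}^{71} (n − i)/n = (0 + 1 + … + 70)/71 = 71(71 − 1)/(2·71) = (71 − 1)/2.
Hence E[X] = Σ_{i=1}^{71} (71 − i)/71 = 35 ≈ 35.0000.

E[X] = 35 = 35.0000.


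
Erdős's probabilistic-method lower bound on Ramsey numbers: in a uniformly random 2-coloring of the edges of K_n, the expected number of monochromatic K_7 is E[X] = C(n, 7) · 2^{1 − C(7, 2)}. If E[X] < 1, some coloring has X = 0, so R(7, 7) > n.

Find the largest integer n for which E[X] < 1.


We need C(n, 7) · 2^{1 − 21} < 1, i.e. C(n, 7) < 2^{21 − 1} = 1048576.
Check values of n near the boundary:
  n = 25: C(25, 7) = 480700; 480700 < 1048576? YES
  n = 26: C(26, 7) = 657800; 657800 < 1048576? YES
  n = 27: C(27, 7) = 888030; 888030 < 1048576? YES
  n = 28: C(28, 7) = 1184040; 1184040 < 1048576? NO
  n = 29: C(29, 7) = 1560780; 1560780 < 1048576? NO
  n = 30: C(30, 7) = 2035800; 2035800 < 1048576? NO
The largest n with C(n, 7) < 1048576 is n = 27 (where E[X] = 444015/524288 ≈ 0.8468914). Hence R(7, 7) > 27, i.e. R(7, 7) ≥ 28.

Largest n = 27; hence R(7, 7) > 27.


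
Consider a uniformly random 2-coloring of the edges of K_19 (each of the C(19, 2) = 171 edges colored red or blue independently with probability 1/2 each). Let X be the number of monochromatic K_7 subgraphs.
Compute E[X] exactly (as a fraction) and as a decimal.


Let X = Σ_S X_S over the C(19, 7) = 50388 subsets S of size 7, where X_S = 1 if the K_7 on S is monochromatic.
For a fixed S, the K_7 on S has C(7, 2) = 21 edges. P[all 21 edges red] = (1/2)^21, and likewise for blue, so P[monochromatic] = 2·(1/2)^21 = 2^{1 − 21} = 1/1048576.
By linearity of expectation: E[X] = C(19, 7) · 2^{1 − 21} = 50388 · 1/1048576 = 12597/262144.
Numerically: E[X] ≈ 0.048.

E[X] = C(19,7)·2^(1−C(7,2)) = 12597/262144 ≈ 0.048.


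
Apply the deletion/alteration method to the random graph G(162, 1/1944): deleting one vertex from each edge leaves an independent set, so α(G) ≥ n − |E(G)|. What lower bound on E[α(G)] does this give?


E[|E(G)|] = C(162, 2)·p = 13041 · (1/1944) = 161/24.
E[α(G)] ≥ n − E[|E(G)|] = 162 − 161/24 = 3727/24.
Numerically: ≈ 155.291667.
(This is only a lower bound; the true E[α(G)] may be larger.)

E[α(G)] ≥ 3727/24 ≈ 155.291667.


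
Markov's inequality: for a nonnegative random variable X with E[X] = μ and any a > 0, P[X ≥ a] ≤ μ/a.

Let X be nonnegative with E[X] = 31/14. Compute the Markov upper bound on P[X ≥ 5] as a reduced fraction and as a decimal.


μ = E[X] = 31/14, a = 5.
Markov: P[X ≥ 5] ≤ μ/a = (31/14)/5 = 31/70.
Numerically: ≈ 0.443.
(Since a = 5 > μ = 2.214, the bound 31/70 is < 1 and informative.)

P[X ≥ 5] ≤ 31/70 ≈ 0.443.


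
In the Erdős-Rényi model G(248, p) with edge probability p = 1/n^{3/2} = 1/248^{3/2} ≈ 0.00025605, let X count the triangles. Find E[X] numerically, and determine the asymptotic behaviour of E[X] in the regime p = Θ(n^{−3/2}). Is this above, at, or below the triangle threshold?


Number of potential triangles: C(248, 3) = 2511496.
Each occurs with probability p³ ≈ (0.00025605)³ ≈ 1.6786781e-11.
By linearity: E[X] = C(248, 3)·p³ ≈ 2511496 · 1.6786781e-11 ≈ 0.00004.
Since α = 3/2 > 1, p = c/n^{3/2} = o(1/n) is below the triangle threshold p ~ 1/n. Asymptotically E[X] ~ (c³/6)·n^{3(1−α)} = (1³/6)·n^{-1.5} → 0, so by Markov's inequality G has no triangles w.h.p.

E[X] ≈ 0.00004; in regime p = Θ(1/n^{3/2}) E[X] tends to 0 (below the triangle threshold p ~ 1/n).


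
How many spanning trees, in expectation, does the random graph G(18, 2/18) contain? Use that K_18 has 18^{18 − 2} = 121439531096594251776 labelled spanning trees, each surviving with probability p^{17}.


K_18 has 18^{18 − 2} = 121439531096594251776 labelled spanning trees.
For each such spanning tree H, let X_H = 1 if all 17 edges of H are present in G. Then P[X_H = 1] = p^{17} = (1/9)^{17} = 1/16677181699666569.
By linearity: E[X] = Σ_H E[X_H] = 121439531096594251776 · p^{17} = 121439531096594251776 · 1/16677181699666569 = 65536/9.
Numerically: E[X] ≈ 7281.78.

E[X] = 121439531096594251776 · (1/9)^{17} = 65536/9 ≈ 7281.78.


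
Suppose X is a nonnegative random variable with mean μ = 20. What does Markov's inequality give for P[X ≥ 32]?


μ = E[X] = 20, a = 32.
Markov: P[X ≥ 32] ≤ μ/a = (20)/32 = 5/8.
Numerically: ≈ 0.625000.
(Since a = 32 > μ = 20.000000, the bound 5/8 is < 1 and informative.)

P[X ≥ 32] ≤ 5/8 ≈ 0.625000.


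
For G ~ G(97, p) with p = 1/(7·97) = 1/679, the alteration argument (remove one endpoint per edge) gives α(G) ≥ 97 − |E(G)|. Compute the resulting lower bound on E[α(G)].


E[|E(G)|] = C(97, 2)·p = 4656 · (1/679) = 48/7.
E[α(G)] ≥ n − E[|E(G)|] = 97 − 48/7 = 631/7.
Numerically: ≈ 90.1429.
(This is only a lower bound; the true E[α(G)] may be larger.)

E[α(G)] ≥ 631/7 ≈ 90.1429.


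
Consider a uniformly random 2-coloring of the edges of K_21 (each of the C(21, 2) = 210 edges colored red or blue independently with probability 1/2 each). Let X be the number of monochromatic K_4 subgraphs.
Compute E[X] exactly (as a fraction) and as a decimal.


Let X = Σ_S X_S over the C(21, 4) = 5985 subsets S of size 4, where X_S = 1 if the K_4 on S is monochromatic.
For a fixed S, the K_4 on S has C(4, 2) = 6 edges. P[all 6 edges red] = (1/2)^6, and likewise for blue, so P[monochromatic] = 2·(1/2)^6 = 2^{1 − 6} = 1/32.
Summing: E[X] = C(21, 4) · 2^{1 − 6} = 5985 · 1/32 = 5985/32.
Numerically: E[X] ≈ 187.0312.

E[X] = C(21,4)·2^(1−C(4,2)) = 5985/32 ≈ 187.0312.


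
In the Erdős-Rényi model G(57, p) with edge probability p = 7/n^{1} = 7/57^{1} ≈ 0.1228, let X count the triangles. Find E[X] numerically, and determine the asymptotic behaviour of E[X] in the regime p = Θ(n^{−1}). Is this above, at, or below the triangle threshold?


Number of potential triangles: C(57, 3) = 29260.
Each occurs with probability p³ ≈ (0.1228)³ ≈ 1.852122e-03.
By linearity: E[X] = C(57, 3)·p³ ≈ 29260 · 1.852122e-03 ≈ 54.1931.
Here α = 1, so p = 7/n is exactly at the triangle threshold p ~ 1/n. Asymptotically E[X] → c³/6 = 7³/6 = 343/6 ≈ 57.1667, a bounded constant. In this regime the triangle count is asymptotically Poisson(c³/6).

E[X] ≈ 54.1931; in regime p = Θ(1/n^{1}) E[X] stays bounded (at the triangle threshold p ~ 1/n).


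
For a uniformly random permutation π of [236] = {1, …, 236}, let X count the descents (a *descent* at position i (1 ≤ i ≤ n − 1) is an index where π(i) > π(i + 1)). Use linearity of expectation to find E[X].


Write X = Σ X_I over i = 1, …, 235, with X_I the indicator of one descent.
There are 235 indicators.
For each fixed i, the pair (π(i), π(i+1)) is a uniformly random ordered pair of distinct values from {1, …, 236}; by symmetry P[π(i) > π(i+1)] = 1/2.
By linearity: E[X] = 235 · (1/2) = (236 − 1) · (1/2) = 235/2 ≈ 117.500.

E[X] = 235/2 = 117.500.


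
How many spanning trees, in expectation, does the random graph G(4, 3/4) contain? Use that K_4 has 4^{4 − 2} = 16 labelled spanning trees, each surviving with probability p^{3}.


K_4 has 4^{4 − 2} = 16 labelled spanning trees.
For each such spanning tree H, let X_H = 1 if all 3 edges of H are present in G. Then P[X_H = 1] = p^{3} = (3/4)^{3} = 27/64.
By linearity: E[X] = Σ_H E[X_H] = 16 · p^{3} = 16 · 27/64 = 27/4.
Numerically: E[X] ≈ 6.75.

E[X] = 16 · (3/4)^{3} = 27/4 ≈ 6.75.


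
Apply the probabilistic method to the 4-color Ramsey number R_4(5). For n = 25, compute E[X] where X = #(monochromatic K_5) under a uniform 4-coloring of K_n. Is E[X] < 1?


E[X] = C(25, 5) · 4^{1 − 10} = 53130 · 4^{−9} = 53130/262144.
As a reduced fraction: E[X] = 26565/131072 ≈ 0.20267.
Is E[X] < 1? YES.
Since E[X] < 1, there exists a 4-coloring of K_{25} with no monochromatic K_5; hence R_4(5) > 25.

E[X] = 26565/131072 ≈ 0.20267; E[X] < 1, so R_4(5) > 25.


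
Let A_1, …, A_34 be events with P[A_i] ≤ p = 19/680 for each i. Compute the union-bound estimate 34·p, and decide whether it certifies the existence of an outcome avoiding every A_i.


Union bound: P[∪_{i=1}^{34} A_i] ≤ Σ_i P[A_i] ≤ 34·p = 34·(19/680) = 19/20.
Numerically: 19/20 ≈ 0.9500000.
Is 19/20 < 1? YES.
Since P[∪ A_i] ≤ 19/20 < 1, the complement has P[∩ A_i^c] ≥ 1 − 19/20 = 1/20 > 0, so some outcome avoids every A_i.

34·p = 19/20 ≈ 0.9500000; existence CERTIFIED by the union bound.


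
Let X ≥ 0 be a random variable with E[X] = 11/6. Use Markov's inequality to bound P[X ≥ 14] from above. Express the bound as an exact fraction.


μ = E[X] = 11/6, a = 14.
Markov: P[X ≥ 14] ≤ μ/a = (11/6)/14 = 11/84.
Numerically: ≈ 0.130952.
(Since a = 14 > μ = 1.833333, the bound 11/84 is < 1 and informative.)

P[X ≥ 14] ≤ 11/84 ≈ 0.130952.


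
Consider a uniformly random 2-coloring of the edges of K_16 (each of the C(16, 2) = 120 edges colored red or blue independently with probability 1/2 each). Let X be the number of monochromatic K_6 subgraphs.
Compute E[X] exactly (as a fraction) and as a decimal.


Let X = Σ_S X_S over the C(16, 6) = 8008 subsets S of size 6, where X_S = 1 if the K_6 on S is monochromatic.
For a fixed S, the K_6 on S has C(6, 2) = 15 edges. P[all 15 edges red] = (1/2)^15, and likewise for blue, so P[monochromatic] = 2·(1/2)^15 = 2^{1 − 15} = 1/16384.
Summing: E[X] = C(16, 6) · 2^{1 − 15} = 8008 · 1/16384 = 1001/2048.
Numerically: E[X] ≈ 0.488770.

E[X] = C(16,6)·2^(1−C(6,2)) = 1001/2048 ≈ 0.488770.


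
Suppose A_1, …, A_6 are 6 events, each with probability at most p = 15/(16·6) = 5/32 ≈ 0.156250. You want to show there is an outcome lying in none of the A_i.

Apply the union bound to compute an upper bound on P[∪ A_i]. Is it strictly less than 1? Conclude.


Union bound: P[∪_{i=1}^{6} A_i] ≤ Σ_i P[A_i] ≤ 6·p = 6·(5/32) = 15/16.
Numerically: 15/16 ≈ 0.937500.
Is 15/16 < 1? YES.
Since P[∪ A_i] ≤ 15/16 < 1, the complement has P[∩ A_i^c] ≥ 1 − 15/16 = 1/16 > 0, so some outcome avoids every A_i.

6·p = 15/16 ≈ 0.937500; existence CERTIFIED by the union bound.


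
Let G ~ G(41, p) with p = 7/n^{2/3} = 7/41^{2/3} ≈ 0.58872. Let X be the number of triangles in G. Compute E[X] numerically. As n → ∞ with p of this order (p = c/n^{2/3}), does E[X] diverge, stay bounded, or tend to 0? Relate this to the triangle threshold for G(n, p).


Number of potential triangles: C(41, 3) = 10660.
Each occurs with probability p³ ≈ (0.58872)³ ≈ 2.0404521e-01.
By linearity: E[X] = C(41, 3)·p³ ≈ 10660 · 2.0404521e-01 ≈ 2175.12195.
Since α = 2/3 < 1, p = c/n^{2/3} ≫ 1/n is above the triangle threshold p ~ 1/n. Asymptotically E[X] ~ (c³/6)·n^{3(1−α)} = (7³/6)·n^{1} → ∞; triangles are abundant w.h.p.

E[X] ≈ 2175.12195; in regime p = Θ(1/n^{2/3}) E[X] diverges (above the triangle threshold p ~ 1/n).


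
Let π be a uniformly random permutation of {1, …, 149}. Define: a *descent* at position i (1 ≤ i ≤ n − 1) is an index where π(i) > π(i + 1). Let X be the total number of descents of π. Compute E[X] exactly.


Write X = Σ X_I over i = 1, …, 148, with X_I the indicator of one descent.
There are 148 indicators.
For each fixed i, the pair (π(i), π(i+1)) is a uniformly random ordered pair of distinct values from {1, …, 149}; by symmetry P[π(i) > π(i+1)] = 1/2.
By linearity: E[X] = 148 · (1/2) = (149 − 1) · (1/2) = 74 ≈ 74.000000.

E[X] = 74 = 74.000000.


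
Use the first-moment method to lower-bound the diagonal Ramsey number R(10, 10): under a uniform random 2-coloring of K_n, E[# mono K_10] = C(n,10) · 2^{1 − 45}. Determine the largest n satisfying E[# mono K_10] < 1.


We need C(n, 10) · 2^{1 − 45} < 1, i.e. C(n, 10) < 2^{45 − 1} = 17592186044416.
Check values of n near the boundary:
  n = 98: C(98, 10) = 14005614014756; 14005614014756 < 17592186044416? YES
  n = 99: C(99, 10) = 15579278510796; 15579278510796 < 17592186044416? YES
  n = 100: C(100, 10) = 17310309456440; 17310309456440 < 17592186044416? YES
  n = 101: C(101, 10) = 19212541264840; 19212541264840 < 17592186044416? NO
  n = 102: C(102, 10) = 21300860967540; 21300860967540 < 17592186044416? NO
  n = 103: C(103, 10) = 23591276125340; 23591276125340 < 17592186044416? NO
The largest n with C(n, 10) < 17592186044416 is n = 100 (where E[X] = 2163788682055/2199023255552 ≈ 0.9840). Hence R(10, 10) > 100, i.e. R(10, 10) ≥ 101.

Largest n = 100; hence R(10, 10) > 100.


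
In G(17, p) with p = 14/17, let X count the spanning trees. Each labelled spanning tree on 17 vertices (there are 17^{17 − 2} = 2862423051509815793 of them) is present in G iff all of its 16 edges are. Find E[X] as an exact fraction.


K_17 has 17^{17 − 2} = 2862423051509815793 labelled spanning trees.
For each such spanning tree H, let X_H = 1 if all 16 edges of H are present in G. Then P[X_H = 1] = p^{16} = (14/17)^{16} = 2177953337809371136/48661191875666868481.
By linearity: E[X] = Σ_H E[X_H] = 2862423051509815793 · p^{16} = 2862423051509815793 · 2177953337809371136/48661191875666868481 = 2177953337809371136/17.
Numerically: E[X] ≈ 1.28115e+17.

E[X] = 2862423051509815793 · (14/17)^{16} = 2177953337809371136/17 ≈ 1.28115e+17.


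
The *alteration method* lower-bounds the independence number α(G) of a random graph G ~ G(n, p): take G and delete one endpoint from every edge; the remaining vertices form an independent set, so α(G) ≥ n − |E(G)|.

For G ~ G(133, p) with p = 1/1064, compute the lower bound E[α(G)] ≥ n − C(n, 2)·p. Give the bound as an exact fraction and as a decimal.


E[|E(G)|] = C(133, 2)·p = 8778 · (1/1064) = 33/4.
E[α(G)] ≥ n − E[|E(G)|] = 133 − 33/4 = 499/4.
Numerically: ≈ 124.750.
(This is only a lower bound; the true E[α(G)] may be larger.)

E[α(G)] ≥ 499/4 ≈ 124.750.


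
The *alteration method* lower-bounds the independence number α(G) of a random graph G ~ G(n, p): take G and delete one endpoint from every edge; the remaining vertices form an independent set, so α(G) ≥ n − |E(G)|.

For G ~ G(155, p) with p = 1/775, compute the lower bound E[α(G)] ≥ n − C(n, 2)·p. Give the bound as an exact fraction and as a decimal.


E[|E(G)|] = C(155, 2)·p = 11935 · (1/775) = 77/5.
E[α(G)] ≥ n − E[|E(G)|] = 155 − 77/5 = 698/5.
Numerically: ≈ 139.6000.
(This is only a lower bound; the true E[α(G)] may be larger.)

E[α(G)] ≥ 698/5 ≈ 139.6000.


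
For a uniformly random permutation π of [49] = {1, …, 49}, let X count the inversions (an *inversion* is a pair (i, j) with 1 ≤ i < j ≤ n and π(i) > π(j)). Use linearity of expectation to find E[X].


Write X = Σ X_I over the C(49, 2) = 1176 pairs i < j, with X_I the indicator of one inversion.
There are 1176 indicators.
For each fixed pair i < j, the values π(i) and π(j) are two distinct elements of {1, …, 49} in uniformly random order; by symmetry P[π(i) > π(j)] = 1/2.
By linearity: E[X] = 1176 · (1/2) = C(49, 2) · (1/2) = 1176/2 = 588 ≈ 588.00000.

E[X] = 588 = 588.00000.


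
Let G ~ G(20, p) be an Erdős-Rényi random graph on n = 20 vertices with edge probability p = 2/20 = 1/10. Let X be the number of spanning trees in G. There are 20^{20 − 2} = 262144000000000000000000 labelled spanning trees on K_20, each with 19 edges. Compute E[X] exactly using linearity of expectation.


K_20 has 20^{20 − 2} = 262144000000000000000000 labelled spanning trees.
For each such spanning tree H, let X_H = 1 if all 19 edges of H are present in G. Then P[X_H = 1] = p^{19} = (1/10)^{19} = 1/10000000000000000000.
Summing the indicators: E[X] = Σ_H E[X_H] = 262144000000000000000000 · p^{19} = 262144000000000000000000 · 1/10000000000000000000 = 131072/5.
Numerically: E[X] ≈ 26214.4.

E[X] = 262144000000000000000000 · (1/10)^{19} = 131072/5 ≈ 26214.4.


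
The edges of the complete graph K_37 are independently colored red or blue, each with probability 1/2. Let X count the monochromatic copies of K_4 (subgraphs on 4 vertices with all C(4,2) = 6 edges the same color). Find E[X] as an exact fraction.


Let X = Σ_S X_S over the C(37, 4) = 66045 subsets S of size 4, where X_S = 1 if the K_4 on S is monochromatic.
For a fixed S, the K_4 on S has C(4, 2) = 6 edges. P[all 6 edges red] = (1/2)^6, and likewise for blue, so P[monochromatic] = 2·(1/2)^6 = 2^{1 − 6} = 1/32.
By linearity of expectation: E[X] = C(37, 4) · 2^{1 − 6} = 66045 · 1/32 = 66045/32.
Numerically: E[X] ≈ 2063.9062.

E[X] = C(37,4)·2^(1−C(4,2)) = 66045/32 ≈ 2063.9062.


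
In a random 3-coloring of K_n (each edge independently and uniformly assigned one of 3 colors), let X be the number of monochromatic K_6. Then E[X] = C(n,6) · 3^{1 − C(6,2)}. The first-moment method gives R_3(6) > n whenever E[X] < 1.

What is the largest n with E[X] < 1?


We need C(n, 6) · 3^{1 − 15} < 1, i.e. C(n, 6) < 3^{15 − 1} = 4782969.
Check values of n near the boundary:
  n = 35: C(35, 6) = 1623160; 1623160 < 4782969? YES
  n = 36: C(36, 6) = 1947792; 1947792 < 4782969? YES
  n = 37: C(37, 6) = 2324784; 2324784 < 4782969? YES
  n = 38: C(38, 6) = 2760681; 2760681 < 4782969? YES
  n = 39: C(39, 6) = 3262623; 3262623 < 4782969? YES
  n = 40: C(40, 6) = 3838380; 3838380 < 4782969? YES
  n = 41: C(41, 6) = 4496388; 4496388 < 4782969? YES
  n = 42: C(42, 6) = 5245786; 5245786 < 4782969? NO
  n = 43: C(43, 6) = 6096454; 6096454 < 4782969? NO
The largest n with C(n, 6) < 4782969 is n = 41 (where E[X] = 1498796/1594323 ≈ 0.9400830). Hence R_3(6) > 41, i.e. R_3(6) ≥ 42.

Largest n = 41; hence R_3(6) > 41.


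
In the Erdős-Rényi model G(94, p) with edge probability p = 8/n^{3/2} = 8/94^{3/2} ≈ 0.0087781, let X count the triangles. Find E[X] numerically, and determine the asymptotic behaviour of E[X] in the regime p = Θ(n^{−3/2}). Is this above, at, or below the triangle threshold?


Number of potential triangles: C(94, 3) = 134044.
Each occurs with probability p³ ≈ (0.0087781)³ ≈ 6.7638602e-07.
By linearity: E[X] = C(94, 3)·p³ ≈ 134044 · 6.7638602e-07 ≈ 0.09067.
Since α = 3/2 > 1, p = c/n^{3/2} = o(1/n) is below the triangle threshold p ~ 1/n. Asymptotically E[X] ~ (c³/6)·n^{3(1−α)} = (8³/6)·n^{-1.5} → 0, so by Markov's inequality G has no triangles w.h.p.

E[X] ≈ 0.09067; in regime p = Θ(1/n^{3/2}) E[X] tends to 0 (below the triangle threshold p ~ 1/n).


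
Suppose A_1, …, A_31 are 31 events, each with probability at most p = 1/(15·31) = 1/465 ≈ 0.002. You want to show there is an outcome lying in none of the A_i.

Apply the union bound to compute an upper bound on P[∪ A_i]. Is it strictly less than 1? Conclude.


Union bound: P[∪_{i=1}^{31} A_i] ≤ Σ_i P[A_i] ≤ 31·p = 31·(1/465) = 1/15.
Numerically: 1/15 ≈ 0.067.
Is 1/15 < 1? YES.
Since P[∪ A_i] ≤ 1/15 < 1, the complement has P[∩ A_i^c] ≥ 1 − 1/15 = 14/15 > 0, so some outcome avoids every A_i.

31·p = 1/15 ≈ 0.067; existence CERTIFIED by the union bound.


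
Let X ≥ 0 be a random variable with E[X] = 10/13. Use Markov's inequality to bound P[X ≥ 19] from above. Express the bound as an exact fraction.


μ = E[X] = 10/13, a = 19.
Markov: P[X ≥ 19] ≤ μ/a = (10/13)/19 = 10/247.
Numerically: ≈ 0.0405.
(Since a = 19 > μ = 0.7692, the bound 10/247 is < 1 and informative.)

P[X ≥ 19] ≤ 10/247 ≈ 0.0405.


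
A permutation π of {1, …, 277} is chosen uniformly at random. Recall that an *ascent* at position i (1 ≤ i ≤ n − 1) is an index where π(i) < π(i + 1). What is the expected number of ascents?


Write X = Σ X_I over i = 1, …, 276, with X_I the indicator of one ascent.
There are 276 indicators.
For each fixed i, the pair (π(i), π(i+1)) is a uniformly random ordered pair of distinct values from {1, …, 277}; by symmetry P[π(i) < π(i+1)] = 1/2.
By linearity: E[X] = 276 · (1/2) = (277 − 1) · (1/2) = 138 ≈ 138.000.

E[X] = 138 = 138.000.


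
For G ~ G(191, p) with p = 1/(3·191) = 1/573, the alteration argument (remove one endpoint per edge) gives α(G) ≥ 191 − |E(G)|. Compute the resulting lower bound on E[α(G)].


E[|E(G)|] = C(191, 2)·p = 18145 · (1/573) = 95/3.
E[α(G)] ≥ n − E[|E(G)|] = 191 − 95/3 = 478/3.
Numerically: ≈ 159.333333.
(This is only a lower bound; the true E[α(G)] may be larger.)

E[α(G)] ≥ 478/3 ≈ 159.333333.


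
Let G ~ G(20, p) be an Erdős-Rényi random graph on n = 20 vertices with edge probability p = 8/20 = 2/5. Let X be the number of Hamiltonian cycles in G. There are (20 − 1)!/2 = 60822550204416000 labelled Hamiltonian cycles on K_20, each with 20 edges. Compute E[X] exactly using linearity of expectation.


K_20 has (20 − 1)!/2 = 60822550204416000 labelled Hamiltonian cycles.
For each such Hamiltonian cycle H, let X_H = 1 if all 20 edges of H are present in G. Then P[X_H = 1] = p^{20} = (2/5)^{20} = 1048576/95367431640625.
Summing the indicators: E[X] = Σ_H E[X_H] = 60822550204416000 · p^{20} = 60822550204416000 · 1048576/95367431640625 = 510216531225165692928/762939453125.
Numerically: E[X] ≈ 6.69e+08.

E[X] = 60822550204416000 · (2/5)^{20} = 510216531225165692928/762939453125 ≈ 6.69e+08.


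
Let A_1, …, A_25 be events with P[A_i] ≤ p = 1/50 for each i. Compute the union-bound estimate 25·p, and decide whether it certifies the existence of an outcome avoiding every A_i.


Union bound: P[∪_{i=1}^{25} A_i] ≤ Σ_i P[A_i] ≤ 25·p = 25·(1/50) = 1/2.
Numerically: 1/2 ≈ 0.50000.
Is 1/2 < 1? YES.
Since P[∪ A_i] ≤ 1/2 < 1, the complement has P[∩ A_i^c] ≥ 1 − 1/2 = 1/2 > 0, so some outcome avoids every A_i.

25·p = 1/2 ≈ 0.50000; existence CERTIFIED by the union bound.


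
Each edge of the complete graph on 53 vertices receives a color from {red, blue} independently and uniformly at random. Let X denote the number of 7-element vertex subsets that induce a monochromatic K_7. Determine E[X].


Let X = Σ_S X_S over the C(53, 7) = 154143080 subsets S of size 7, where X_S = 1 if the K_7 on S is monochromatic.
For a fixed S, the K_7 on S has C(7, 2) = 21 edges. P[all 21 edges red] = (1/2)^21, and likewise for blue, so P[monochromatic] = 2·(1/2)^21 = 2^{1 − 21} = 1/1048576.
By linearity: E[X] = C(53, 7) · 2^{1 − 21} = 154143080 · 1/1048576 = 19267885/131072.
Numerically: E[X] ≈ 147.0023.

E[X] = C(53,7)·2^(1−C(7,2)) = 19267885/131072 ≈ 147.0023.


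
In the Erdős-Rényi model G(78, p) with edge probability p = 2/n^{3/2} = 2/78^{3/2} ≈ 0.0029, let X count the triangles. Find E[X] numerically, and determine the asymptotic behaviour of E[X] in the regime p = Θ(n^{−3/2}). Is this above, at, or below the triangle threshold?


Number of potential triangles: C(78, 3) = 76076.
Each occurs with probability p³ ≈ (0.0029)³ ≈ 2.44717e-08.
By linearity: E[X] = C(78, 3)·p³ ≈ 76076 · 2.44717e-08 ≈ 0.002.
Since α = 3/2 > 1, p = c/n^{3/2} = o(1/n) is below the triangle threshold p ~ 1/n. Asymptotically E[X] ~ (c³/6)·n^{3(1−α)} = (2³/6)·n^{-1.5} → 0, so by Markov's inequality G has no triangles w.h.p.

E[X] ≈ 0.002; in regime p = Θ(1/n^{3/2}) E[X] tends to 0 (below the triangle threshold p ~ 1/n).


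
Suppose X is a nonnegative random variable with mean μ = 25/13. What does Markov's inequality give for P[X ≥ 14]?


μ = E[X] = 25/13, a = 14.
Markov: P[X ≥ 14] ≤ μ/a = (25/13)/14 = 25/182.
Numerically: ≈ 0.137.
(Since a = 14 > μ = 1.923, the bound 25/182 is < 1 and informative.)

P[X ≥ 14] ≤ 25/182 ≈ 0.137.


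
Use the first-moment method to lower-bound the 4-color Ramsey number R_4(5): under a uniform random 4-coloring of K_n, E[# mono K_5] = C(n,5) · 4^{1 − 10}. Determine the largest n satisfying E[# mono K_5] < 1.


We need C(n, 5) · 4^{1 − 10} < 1, i.e. C(n, 5) < 4^{10 − 1} = 262144.
Check values of n near the boundary:
  n = 32: C(32, 5) = 201376; 201376 < 262144? YES
  n = 33: C(33, 5) = 237336; 237336 < 262144? YES
  n = 34: C(34, 5) = 278256; 278256 < 262144? NO
The largest n with C(n, 5) < 262144 is n = 33 (where E[X] = 29667/32768 ≈ 0.9053650). Hence R_4(5) > 33, i.e. R_4(5) ≥ 34.

Largest n = 33; hence R_4(5) > 33.


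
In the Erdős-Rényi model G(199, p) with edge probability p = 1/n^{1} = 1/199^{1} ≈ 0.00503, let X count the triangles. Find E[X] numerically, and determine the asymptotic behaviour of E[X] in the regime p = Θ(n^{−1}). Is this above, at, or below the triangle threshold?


Number of potential triangles: C(199, 3) = 1293699.
Each occurs with probability p³ ≈ (0.00503)³ ≈ 1.26894e-07.
By linearity: E[X] = C(199, 3)·p³ ≈ 1293699 · 1.26894e-07 ≈ 0.164.
Here α = 1, so p = 1/n is exactly at the triangle threshold p ~ 1/n. Asymptotically E[X] → c³/6 = 1³/6 = 1/6 ≈ 0.167, a bounded constant. In this regime the triangle count is asymptotically Poisson(c³/6).

E[X] ≈ 0.164; in regime p = Θ(1/n^{1}) E[X] stays bounded (at the triangle threshold p ~ 1/n).


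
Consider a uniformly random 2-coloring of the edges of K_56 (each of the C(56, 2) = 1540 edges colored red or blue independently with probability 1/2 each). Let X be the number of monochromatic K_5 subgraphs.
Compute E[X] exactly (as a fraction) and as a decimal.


Let X = Σ_S X_S over the C(56, 5) = 3819816 subsets S of size 5, where X_S = 1 if the K_5 on S is monochromatic.
For a fixed S, the K_5 on S has C(5, 2) = 10 edges. P[all 10 edges red] = (1/2)^10, and likewise for blue, so P[monochromatic] = 2·(1/2)^10 = 2^{1 − 10} = 1/512.
By linearity: E[X] = C(56, 5) · 2^{1 − 10} = 3819816 · 1/512 = 477477/64.
Numerically: E[X] ≈ 7460.578.

E[X] = C(56,5)·2^(1−C(5,2)) = 477477/64 ≈ 7460.578.


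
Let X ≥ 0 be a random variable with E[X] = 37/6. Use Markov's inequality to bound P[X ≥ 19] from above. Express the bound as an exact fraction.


μ = E[X] = 37/6, a = 19.
Markov: P[X ≥ 19] ≤ μ/a = (37/6)/19 = 37/114.
Numerically: ≈ 0.325.
(Since a = 19 > μ = 6.167, the bound 37/114 is < 1 and informative.)

P[X ≥ 19] ≤ 37/114 ≈ 0.325.


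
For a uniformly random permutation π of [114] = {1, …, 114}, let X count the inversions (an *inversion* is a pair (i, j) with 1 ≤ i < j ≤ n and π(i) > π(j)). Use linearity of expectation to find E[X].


Write X = Σ X_I over the C(114, 2) = 6441 pairs i < j, with X_I the indicator of one inversion.
There are 6441 indicators.
For each fixed pair i < j, the values π(i) and π(j) are two distinct elements of {1, …, 114} in uniformly random order; by symmetry P[π(i) > π(j)] = 1/2.
By linearity: E[X] = 6441 · (1/2) = C(114, 2) · (1/2) = 6441/2 = 6441/2 ≈ 3220.50000.

E[X] = 6441/2 = 3220.50000.


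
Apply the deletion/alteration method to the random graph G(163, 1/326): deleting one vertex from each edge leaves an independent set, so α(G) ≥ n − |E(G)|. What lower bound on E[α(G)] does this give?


E[|E(G)|] = C(163, 2)·p = 13203 · (1/326) = 81/2.
E[α(G)] ≥ n − E[|E(G)|] = 163 − 81/2 = 245/2.
Numerically: ≈ 122.500000.
(This is only a lower bound; the true E[α(G)] may be larger.)

E[α(G)] ≥ 245/2 ≈ 122.500000.


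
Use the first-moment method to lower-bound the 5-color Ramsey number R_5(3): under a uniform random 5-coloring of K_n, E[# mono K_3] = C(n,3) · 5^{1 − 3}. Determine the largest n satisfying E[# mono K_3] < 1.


We need C(n, 3) · 5^{1 − 3} < 1, i.e. C(n, 3) < 5^{3 − 1} = 25.
Check values of n near the boundary:
  n = 3: C(3, 3) = 1; 1 < 25? YES
  n = 4: C(4, 3) = 4; 4 < 25? YES
  n = 5: C(5, 3) = 10; 10 < 25? YES
  n = 6: C(6, 3) = 20; 20 < 25? YES
  n = 7: C(7, 3) = 35; 35 < 25? NO
  n = 8: C(8, 3) = 56; 56 < 25? NO
The largest n with C(n, 3) < 25 is n = 6 (where E[X] = 4/5 ≈ 0.8000). Hence R_5(3) > 6, i.e. R_5(3) ≥ 7.

Largest n = 6; hence R_5(3) > 6.
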